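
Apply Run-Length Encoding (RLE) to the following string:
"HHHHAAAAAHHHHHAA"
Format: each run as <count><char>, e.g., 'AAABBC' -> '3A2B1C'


Scanning runs left to right:
  i=0: run of 'H' x 4 -> '4H'
  i=4: run of 'A' x 5 -> '5A'
  i=9: run of 'H' x 5 -> '5H'
  i=14: run of 'A' x 2 -> '2A'

RLE = 4H5A5H2A


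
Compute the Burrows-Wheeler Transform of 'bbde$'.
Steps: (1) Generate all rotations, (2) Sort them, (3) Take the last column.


Rotations (sorted):
  0: $bbde -> last char: e
  1: bbde$ -> last char: $
  2: bde$b -> last char: b
  3: de$bb -> last char: b
  4: e$bbd -> last char: d


BWT = e$bbd


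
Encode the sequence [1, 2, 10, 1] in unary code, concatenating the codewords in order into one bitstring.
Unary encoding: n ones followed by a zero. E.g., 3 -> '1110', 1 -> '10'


Encode each number as n ones followed by a terminating 0:
  1 -> 10 (2 bits)
  2 -> 110 (3 bits)
  10 -> 11111111110 (11 bits)
  1 -> 10 (2 bits)
Total length = 2 + 3 + 11 + 2 = 18 bits.

Unary([1, 2, 10, 1]) = 101101111111111010 (18 bits)


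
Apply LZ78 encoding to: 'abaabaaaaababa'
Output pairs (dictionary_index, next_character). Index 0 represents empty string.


LZ78 encoding steps:
Dictionary: {0: ''}
Step 1: w='' (idx 0), next='a' -> output (0, 'a'), add 'a' as idx 1
Step 2: w='' (idx 0), next='b' -> output (0, 'b'), add 'b' as idx 2
Step 3: w='a' (idx 1), next='a' -> output (1, 'a'), add 'aa' as idx 3
Step 4: w='b' (idx 2), next='a' -> output (2, 'a'), add 'ba' as idx 4
Step 5: w='aa' (idx 3), next='a' -> output (3, 'a'), add 'aaa' as idx 5
Step 6: w='a' (idx 1), next='b' -> output (1, 'b'), add 'ab' as idx 6
Step 7: w='ab' (idx 6), next='a' -> output (6, 'a'), add 'aba' as idx 7


Encoded: [(0, 'a'), (0, 'b'), (1, 'a'), (2, 'a'), (3, 'a'), (1, 'b'), (6, 'a')]


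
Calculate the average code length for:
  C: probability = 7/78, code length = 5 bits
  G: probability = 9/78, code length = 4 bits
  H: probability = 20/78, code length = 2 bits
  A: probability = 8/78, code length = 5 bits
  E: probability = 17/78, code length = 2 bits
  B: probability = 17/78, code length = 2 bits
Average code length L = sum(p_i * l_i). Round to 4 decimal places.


Weighted contributions p_i * l_i:
  C: (7/78) * 5 = 35/78
  G: (9/78) * 4 = 36/78
  H: (20/78) * 2 = 40/78
  A: (8/78) * 5 = 40/78
  E: (17/78) * 2 = 34/78
  B: (17/78) * 2 = 34/78
Sum = (35 + 36 + 40 + 40 + 34 + 34)/78 = 219/78

L = 219/78 = 2.8077 bits/symbol


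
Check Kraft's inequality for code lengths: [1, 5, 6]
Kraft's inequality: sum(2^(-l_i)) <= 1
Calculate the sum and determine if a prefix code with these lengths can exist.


Sum = 2^(-1) + 2^(-5) + 2^(-6)
    = 0.5 + 0.03125 + 0.015625
    = 35/64 = 0.546875
Since 0.546875 <= 1, Kraft's inequality IS satisfied.
A prefix code with these lengths CAN exist.

Kraft sum = 0.546875. Satisfied.


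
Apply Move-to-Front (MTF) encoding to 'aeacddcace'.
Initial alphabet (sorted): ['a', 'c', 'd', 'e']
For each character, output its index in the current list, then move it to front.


MTF encoding:
'a': index 0 in ['a', 'c', 'd', 'e'] -> ['a', 'c', 'd', 'e']
'e': index 3 in ['a', 'c', 'd', 'e'] -> ['e', 'a', 'c', 'd']
'a': index 1 in ['e', 'a', 'c', 'd'] -> ['a', 'e', 'c', 'd']
'c': index 2 in ['a', 'e', 'c', 'd'] -> ['c', 'a', 'e', 'd']
'd': index 3 in ['c', 'a', 'e', 'd'] -> ['d', 'c', 'a', 'e']
'd': index 0 in ['d', 'c', 'a', 'e'] -> ['d', 'c', 'a', 'e']
'c': index 1 in ['d', 'c', 'a', 'e'] -> ['c', 'd', 'a', 'e']
'a': index 2 in ['c', 'd', 'a', 'e'] -> ['a', 'c', 'd', 'e']
'c': index 1 in ['a', 'c', 'd', 'e'] -> ['c', 'a', 'd', 'e']
'e': index 3 in ['c', 'a', 'd', 'e'] -> ['e', 'c', 'a', 'd']


Output: [0, 3, 1, 2, 3, 0, 1, 2, 1, 3]


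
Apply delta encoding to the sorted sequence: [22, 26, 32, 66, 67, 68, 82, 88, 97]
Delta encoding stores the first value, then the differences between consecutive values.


First value: 22
Deltas:
  26 - 22 = 4
  32 - 26 = 6
  66 - 32 = 34
  67 - 66 = 1
  68 - 67 = 1
  82 - 68 = 14
  88 - 82 = 6
  97 - 88 = 9


Delta encoded: [22, 4, 6, 34, 1, 1, 14, 6, 9]


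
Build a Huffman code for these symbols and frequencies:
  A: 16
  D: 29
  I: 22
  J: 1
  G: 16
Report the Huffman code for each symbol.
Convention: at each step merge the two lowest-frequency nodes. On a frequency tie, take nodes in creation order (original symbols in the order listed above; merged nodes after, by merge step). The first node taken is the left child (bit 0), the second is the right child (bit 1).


Huffman tree construction:
Step 1: Merge J(1) + A(16) = 17
Step 2: Merge G(16) + (J+A)(17) = 33
Step 3: Merge I(22) + D(29) = 51
Step 4: Merge (G+(J+A))(33) + (I+D)(51) = 84
Read each symbol's code off the tree from the root (left child = 0, right child = 1).

Codes:
  A: 011 (length 3)
  D: 11 (length 2)
  I: 10 (length 2)
  J: 010 (length 3)
  G: 00 (length 2)
Average code length: 185/84 = 2.2024 bits/symbol


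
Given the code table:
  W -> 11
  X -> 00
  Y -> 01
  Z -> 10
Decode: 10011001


Decoding:
10 -> Z
01 -> Y
10 -> Z
01 -> Y


Result: ZYZY


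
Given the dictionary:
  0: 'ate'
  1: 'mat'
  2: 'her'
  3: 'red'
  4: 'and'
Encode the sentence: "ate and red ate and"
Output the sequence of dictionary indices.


Look up each word in the dictionary:
  'ate' -> 0
  'and' -> 4
  'red' -> 3
  'ate' -> 0
  'and' -> 4

Encoded: [0, 4, 3, 0, 4]


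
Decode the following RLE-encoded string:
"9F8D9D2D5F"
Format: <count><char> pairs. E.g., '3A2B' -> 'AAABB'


Expanding each <count><char> pair:
  9F -> 'FFFFFFFFF'
  8D -> 'DDDDDDDD'
  9D -> 'DDDDDDDDD'
  2D -> 'DD'
  5F -> 'FFFFF'

Decoded = FFFFFFFFFDDDDDDDDDDDDDDDDDDDFFFFF


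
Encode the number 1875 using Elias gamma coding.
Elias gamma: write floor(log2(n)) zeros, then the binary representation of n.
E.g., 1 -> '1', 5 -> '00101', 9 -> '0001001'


num_bits = floor(log2(1875)) + 1 = 11
leading_zeros = num_bits - 1 = 10
binary(1875) = 11101010011

Elias gamma(1875) = '0000000000' + '11101010011' = 000000000011101010011 (21 bits)


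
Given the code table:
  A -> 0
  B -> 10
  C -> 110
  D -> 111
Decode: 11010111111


Decoding:
110 -> C
10 -> B
111 -> D
111 -> D


Result: CBDD


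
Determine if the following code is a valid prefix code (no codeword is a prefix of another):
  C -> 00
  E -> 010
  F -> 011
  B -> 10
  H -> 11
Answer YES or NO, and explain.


Checking each pair (does one codeword prefix another?):
  C='00' vs E='010': no prefix
  C='00' vs F='011': no prefix
  C='00' vs B='10': no prefix
  C='00' vs H='11': no prefix
  E='010' vs C='00': no prefix
  E='010' vs F='011': no prefix
  E='010' vs B='10': no prefix
  E='010' vs H='11': no prefix
  F='011' vs C='00': no prefix
  F='011' vs E='010': no prefix
  F='011' vs B='10': no prefix
  F='011' vs H='11': no prefix
  B='10' vs C='00': no prefix
  B='10' vs E='010': no prefix
  B='10' vs F='011': no prefix
  B='10' vs H='11': no prefix
  H='11' vs C='00': no prefix
  H='11' vs E='010': no prefix
  H='11' vs F='011': no prefix
  H='11' vs B='10': no prefix
No violation found over all pairs.

YES -- this is a valid prefix code. No codeword is a prefix of any other codeword.


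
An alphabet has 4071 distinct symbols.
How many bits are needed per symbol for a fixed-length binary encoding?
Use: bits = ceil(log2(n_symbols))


log2(4071) = 11.9912
Bracket: 2^11 = 2048 < 4071 <= 2^12 = 4096
So ceil(log2(4071)) = 12

bits = ceil(log2(4071)) = ceil(11.9912) = 12 bits


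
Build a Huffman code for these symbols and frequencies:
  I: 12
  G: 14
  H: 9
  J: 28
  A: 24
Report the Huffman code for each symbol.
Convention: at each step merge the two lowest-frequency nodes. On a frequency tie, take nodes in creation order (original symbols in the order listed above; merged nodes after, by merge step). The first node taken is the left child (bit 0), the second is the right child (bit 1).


Huffman tree construction:
Step 1: Merge H(9) + I(12) = 21
Step 2: Merge G(14) + (H+I)(21) = 35
Step 3: Merge A(24) + J(28) = 52
Step 4: Merge (G+(H+I))(35) + (A+J)(52) = 87
Read each symbol's code off the tree from the root (left child = 0, right child = 1).

Codes:
  I: 011 (length 3)
  G: 00 (length 2)
  H: 010 (length 3)
  J: 11 (length 2)
  A: 10 (length 2)
Average code length: 195/87 = 2.2414 bits/symbol


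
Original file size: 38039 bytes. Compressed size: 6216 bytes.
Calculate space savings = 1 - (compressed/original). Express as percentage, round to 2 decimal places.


ratio = compressed/original = 6216/38039 = 0.163411
savings = 1 - ratio = 1 - 0.163411 = 0.836589
as a percentage: 0.836589 * 100 = 83.66%

Space savings = 1 - 6216/38039 = 83.66%


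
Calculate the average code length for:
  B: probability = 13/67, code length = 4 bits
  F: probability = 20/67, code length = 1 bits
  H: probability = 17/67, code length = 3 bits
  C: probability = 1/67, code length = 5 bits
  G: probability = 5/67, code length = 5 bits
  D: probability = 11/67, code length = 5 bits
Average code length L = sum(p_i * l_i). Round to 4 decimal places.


Weighted contributions p_i * l_i:
  B: (13/67) * 4 = 52/67
  F: (20/67) * 1 = 20/67
  H: (17/67) * 3 = 51/67
  C: (1/67) * 5 = 5/67
  G: (5/67) * 5 = 25/67
  D: (11/67) * 5 = 55/67
Sum = (52 + 20 + 51 + 5 + 25 + 55)/67 = 208/67

L = 208/67 = 3.1045 bits/symbol


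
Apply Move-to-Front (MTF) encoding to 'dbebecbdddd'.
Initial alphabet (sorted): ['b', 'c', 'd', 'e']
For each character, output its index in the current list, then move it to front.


MTF encoding:
'd': index 2 in ['b', 'c', 'd', 'e'] -> ['d', 'b', 'c', 'e']
'b': index 1 in ['d', 'b', 'c', 'e'] -> ['b', 'd', 'c', 'e']
'e': index 3 in ['b', 'd', 'c', 'e'] -> ['e', 'b', 'd', 'c']
'b': index 1 in ['e', 'b', 'd', 'c'] -> ['b', 'e', 'd', 'c']
'e': index 1 in ['b', 'e', 'd', 'c'] -> ['e', 'b', 'd', 'c']
'c': index 3 in ['e', 'b', 'd', 'c'] -> ['c', 'e', 'b', 'd']
'b': index 2 in ['c', 'e', 'b', 'd'] -> ['b', 'c', 'e', 'd']
'd': index 3 in ['b', 'c', 'e', 'd'] -> ['d', 'b', 'c', 'e']
'd': index 0 in ['d', 'b', 'c', 'e'] -> ['d', 'b', 'c', 'e']
'd': index 0 in ['d', 'b', 'c', 'e'] -> ['d', 'b', 'c', 'e']
'd': index 0 in ['d', 'b', 'c', 'e'] -> ['d', 'b', 'c', 'e']


Output: [2, 1, 3, 1, 1, 3, 2, 3, 0, 0, 0]


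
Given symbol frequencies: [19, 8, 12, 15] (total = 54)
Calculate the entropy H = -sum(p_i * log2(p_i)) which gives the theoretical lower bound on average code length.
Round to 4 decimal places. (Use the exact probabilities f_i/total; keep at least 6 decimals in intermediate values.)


Per-symbol terms -p_i * log2(p_i) with p_i = f_i/54:
  p = 19/54 = 0.351852: log2(p) = -1.506960, -p*log2(p) = 0.530227
  p = 8/54 = 0.148148: log2(p) = -2.754888, -p*log2(p) = 0.408131
  p = 12/54 = 0.222222: log2(p) = -2.169925, -p*log2(p) = 0.482206
  p = 15/54 = 0.277778: log2(p) = -1.847997, -p*log2(p) = 0.513332
H = 0.530227 + 0.408131 + 0.482206 + 0.513332 = 1.933896

H = 1.9339 bits/symbol


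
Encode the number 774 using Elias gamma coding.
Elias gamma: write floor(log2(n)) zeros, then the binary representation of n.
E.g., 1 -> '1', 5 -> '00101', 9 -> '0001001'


num_bits = floor(log2(774)) + 1 = 10
leading_zeros = num_bits - 1 = 9
binary(774) = 1100000110

Elias gamma(774) = '000000000' + '1100000110' = 0000000001100000110 (19 bits)


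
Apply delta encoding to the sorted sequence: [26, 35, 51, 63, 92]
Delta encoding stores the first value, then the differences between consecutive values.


First value: 26
Deltas:
  35 - 26 = 9
  51 - 35 = 16
  63 - 51 = 12
  92 - 63 = 29


Delta encoded: [26, 9, 16, 12, 29]


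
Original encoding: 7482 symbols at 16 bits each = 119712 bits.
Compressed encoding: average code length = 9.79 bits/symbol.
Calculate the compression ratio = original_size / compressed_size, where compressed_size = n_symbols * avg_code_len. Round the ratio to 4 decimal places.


original_size = n_symbols * orig_bits = 7482 * 16 = 119712 bits
compressed_size = n_symbols * avg_code_len = 7482 * 9.79 = 73248.78 bits
ratio = original_size / compressed_size = 119712 / 73248.78 = 1.6343

Compression ratio = 1.6343


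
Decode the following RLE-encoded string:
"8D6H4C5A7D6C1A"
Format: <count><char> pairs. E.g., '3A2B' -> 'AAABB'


Expanding each <count><char> pair:
  8D -> 'DDDDDDDD'
  6H -> 'HHHHHH'
  4C -> 'CCCC'
  5A -> 'AAAAA'
  7D -> 'DDDDDDD'
  6C -> 'CCCCCC'
  1A -> 'A'

Decoded = DDDDDDDDHHHHHHCCCCAAAAADDDDDDDCCCCCCA


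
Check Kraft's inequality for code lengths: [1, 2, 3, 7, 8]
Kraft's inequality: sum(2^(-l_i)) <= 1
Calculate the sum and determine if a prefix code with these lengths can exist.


Sum = 2^(-1) + 2^(-2) + 2^(-3) + 2^(-7) + 2^(-8)
    = 0.5 + 0.25 + 0.125 + 0.0078125 + 0.00390625
    = 227/256 = 0.88671875
Since 0.88671875 <= 1, Kraft's inequality IS satisfied.
A prefix code with these lengths CAN exist.

Kraft sum = 0.88671875. Satisfied.


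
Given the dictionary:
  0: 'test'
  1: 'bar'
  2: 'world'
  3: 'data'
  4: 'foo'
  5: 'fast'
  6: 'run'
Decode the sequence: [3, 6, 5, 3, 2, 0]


Look up each index in the dictionary:
  3 -> 'data'
  6 -> 'run'
  5 -> 'fast'
  3 -> 'data'
  2 -> 'world'
  0 -> 'test'

Decoded: "data run fast data world test"


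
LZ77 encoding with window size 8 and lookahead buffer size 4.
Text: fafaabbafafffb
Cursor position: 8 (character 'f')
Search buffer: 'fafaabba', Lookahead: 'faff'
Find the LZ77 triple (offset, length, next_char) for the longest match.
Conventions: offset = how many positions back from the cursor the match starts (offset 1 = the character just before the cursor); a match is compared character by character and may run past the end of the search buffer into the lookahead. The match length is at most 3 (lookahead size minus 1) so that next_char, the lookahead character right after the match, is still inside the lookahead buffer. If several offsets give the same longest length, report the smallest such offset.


Try each offset into the search buffer:
  offset=1 (pos 7, char 'a'): match length 0
  offset=2 (pos 6, char 'b'): match length 0
  offset=3 (pos 5, char 'b'): match length 0
  offset=4 (pos 4, char 'a'): match length 0
  offset=5 (pos 3, char 'a'): match length 0
  offset=6 (pos 2, char 'f'): match length 2
  offset=7 (pos 1, char 'a'): match length 0
  offset=8 (pos 0, char 'f'): match length 3
Longest match has length 3 at offset 8.
next_char = character at position 8 + 3 = 11 -> 'f'

Best match: offset=8, length=3 (matching 'faf' starting at position 0)
LZ77 triple: (8, 3, 'f')


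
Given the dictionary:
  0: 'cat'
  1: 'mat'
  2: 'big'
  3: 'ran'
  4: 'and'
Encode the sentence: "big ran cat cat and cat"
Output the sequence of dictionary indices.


Look up each word in the dictionary:
  'big' -> 2
  'ran' -> 3
  'cat' -> 0
  'cat' -> 0
  'and' -> 4
  'cat' -> 0

Encoded: [2, 3, 0, 0, 4, 0]


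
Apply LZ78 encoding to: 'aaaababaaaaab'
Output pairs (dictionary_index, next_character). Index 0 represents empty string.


LZ78 encoding steps:
Dictionary: {0: ''}
Step 1: w='' (idx 0), next='a' -> output (0, 'a'), add 'a' as idx 1
Step 2: w='a' (idx 1), next='a' -> output (1, 'a'), add 'aa' as idx 2
Step 3: w='a' (idx 1), next='b' -> output (1, 'b'), add 'ab' as idx 3
Step 4: w='ab' (idx 3), next='a' -> output (3, 'a'), add 'aba' as idx 4
Step 5: w='aa' (idx 2), next='a' -> output (2, 'a'), add 'aaa' as idx 5
Step 6: w='ab' (idx 3), end of input -> output (3, '')


Encoded: [(0, 'a'), (1, 'a'), (1, 'b'), (3, 'a'), (2, 'a'), (3, '')]


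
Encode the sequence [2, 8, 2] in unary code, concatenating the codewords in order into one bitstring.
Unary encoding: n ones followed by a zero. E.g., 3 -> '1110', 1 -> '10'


Encode each number as n ones followed by a terminating 0:
  2 -> 110 (3 bits)
  8 -> 111111110 (9 bits)
  2 -> 110 (3 bits)
Total length = 3 + 9 + 3 = 15 bits.

Unary([2, 8, 2]) = 110111111110110 (15 bits)


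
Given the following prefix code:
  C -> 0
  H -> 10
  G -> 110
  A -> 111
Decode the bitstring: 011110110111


Decoding step by step:
Bits 0 -> C
Bits 111 -> A
Bits 10 -> H
Bits 110 -> G
Bits 111 -> A


Decoded message: CAHGA


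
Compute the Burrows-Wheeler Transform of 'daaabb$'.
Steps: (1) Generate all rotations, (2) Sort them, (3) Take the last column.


Rotations (sorted):
  0: $daaabb -> last char: b
  1: aaabb$d -> last char: d
  2: aabb$da -> last char: a
  3: abb$daa -> last char: a
  4: b$daaab -> last char: b
  5: bb$daaa -> last char: a
  6: daaabb$ -> last char: $


BWT = bdaaba$


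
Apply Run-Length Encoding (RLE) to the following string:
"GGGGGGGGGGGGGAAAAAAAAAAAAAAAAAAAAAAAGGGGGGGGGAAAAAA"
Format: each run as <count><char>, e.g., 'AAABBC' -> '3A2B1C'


Scanning runs left to right:
  i=0: run of 'G' x 13 -> '13G'
  i=13: run of 'A' x 23 -> '23A'
  i=36: run of 'G' x 9 -> '9G'
  i=45: run of 'A' x 6 -> '6A'

RLE = 13G23A9G6A


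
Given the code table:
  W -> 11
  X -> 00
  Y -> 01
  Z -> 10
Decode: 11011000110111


Decoding:
11 -> W
01 -> Y
10 -> Z
00 -> X
11 -> W
01 -> Y
11 -> W


Result: WYZXWYW


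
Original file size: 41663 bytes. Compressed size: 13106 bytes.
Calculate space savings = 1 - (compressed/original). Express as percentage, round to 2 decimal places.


ratio = compressed/original = 13106/41663 = 0.314572
savings = 1 - ratio = 1 - 0.314572 = 0.685428
as a percentage: 0.685428 * 100 = 68.54%

Space savings = 1 - 13106/41663 = 68.54%


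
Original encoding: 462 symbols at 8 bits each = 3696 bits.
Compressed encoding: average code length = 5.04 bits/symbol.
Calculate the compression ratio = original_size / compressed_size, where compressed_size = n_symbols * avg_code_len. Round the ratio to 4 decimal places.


original_size = n_symbols * orig_bits = 462 * 8 = 3696 bits
compressed_size = n_symbols * avg_code_len = 462 * 5.04 = 2328.48 bits
ratio = original_size / compressed_size = 3696 / 2328.48 = 1.5873

Compression ratio = 1.5873


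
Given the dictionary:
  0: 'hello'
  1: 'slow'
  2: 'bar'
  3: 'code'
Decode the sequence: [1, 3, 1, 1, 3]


Look up each index in the dictionary:
  1 -> 'slow'
  3 -> 'code'
  1 -> 'slow'
  1 -> 'slow'
  3 -> 'code'

Decoded: "slow code slow slow code"


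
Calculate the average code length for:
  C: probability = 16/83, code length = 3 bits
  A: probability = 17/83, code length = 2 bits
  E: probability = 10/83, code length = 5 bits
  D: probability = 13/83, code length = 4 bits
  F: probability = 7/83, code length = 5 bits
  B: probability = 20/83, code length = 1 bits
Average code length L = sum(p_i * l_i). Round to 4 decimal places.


Weighted contributions p_i * l_i:
  C: (16/83) * 3 = 48/83
  A: (17/83) * 2 = 34/83
  E: (10/83) * 5 = 50/83
  D: (13/83) * 4 = 52/83
  F: (7/83) * 5 = 35/83
  B: (20/83) * 1 = 20/83
Sum = (48 + 34 + 50 + 52 + 35 + 20)/83 = 239/83

L = 239/83 = 2.8795 bits/symbol


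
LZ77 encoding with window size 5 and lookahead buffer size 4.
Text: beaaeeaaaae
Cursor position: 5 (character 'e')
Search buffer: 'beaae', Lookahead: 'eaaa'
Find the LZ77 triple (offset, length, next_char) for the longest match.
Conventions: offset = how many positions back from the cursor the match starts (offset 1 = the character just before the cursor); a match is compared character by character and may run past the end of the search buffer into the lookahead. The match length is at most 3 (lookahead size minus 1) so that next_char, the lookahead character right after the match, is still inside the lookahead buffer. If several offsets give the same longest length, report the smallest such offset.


Try each offset into the search buffer:
  offset=1 (pos 4, char 'e'): match length 1
  offset=2 (pos 3, char 'a'): match length 0
  offset=3 (pos 2, char 'a'): match length 0
  offset=4 (pos 1, char 'e'): match length 3
  offset=5 (pos 0, char 'b'): match length 0
Longest match has length 3 at offset 4.
next_char = character at position 5 + 3 = 8 -> 'a'

Best match: offset=4, length=3 (matching 'eaa' starting at position 1)
LZ77 triple: (4, 3, 'a')


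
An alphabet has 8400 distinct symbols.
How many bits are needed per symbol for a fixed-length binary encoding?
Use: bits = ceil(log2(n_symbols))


log2(8400) = 13.0362
Bracket: 2^13 = 8192 < 8400 <= 2^14 = 16384
So ceil(log2(8400)) = 14

bits = ceil(log2(8400)) = ceil(13.0362) = 14 bits


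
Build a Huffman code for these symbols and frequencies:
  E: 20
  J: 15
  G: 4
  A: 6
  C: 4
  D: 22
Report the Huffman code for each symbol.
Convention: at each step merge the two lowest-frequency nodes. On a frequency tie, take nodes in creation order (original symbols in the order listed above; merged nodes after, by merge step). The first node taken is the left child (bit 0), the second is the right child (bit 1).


Huffman tree construction:
Step 1: Merge G(4) + C(4) = 8
Step 2: Merge A(6) + (G+C)(8) = 14
Step 3: Merge (A+(G+C))(14) + J(15) = 29
Step 4: Merge E(20) + D(22) = 42
Step 5: Merge ((A+(G+C))+J)(29) + (E+D)(42) = 71
Read each symbol's code off the tree from the root (left child = 0, right child = 1).

Codes:
  E: 10 (length 2)
  J: 01 (length 2)
  G: 0010 (length 4)
  A: 000 (length 3)
  C: 0011 (length 4)
  D: 11 (length 2)
Average code length: 164/71 = 2.3099 bits/symbol


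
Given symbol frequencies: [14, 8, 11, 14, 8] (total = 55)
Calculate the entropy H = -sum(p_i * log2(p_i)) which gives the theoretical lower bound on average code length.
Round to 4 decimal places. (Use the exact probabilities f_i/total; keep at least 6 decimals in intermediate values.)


Per-symbol terms -p_i * log2(p_i) with p_i = f_i/55:
  p = 14/55 = 0.254545: log2(p) = -1.974005, -p*log2(p) = 0.502474
  p = 8/55 = 0.145455: log2(p) = -2.781360, -p*log2(p) = 0.404561
  p = 11/55 = 0.200000: log2(p) = -2.321928, -p*log2(p) = 0.464386
  p = 14/55 = 0.254545: log2(p) = -1.974005, -p*log2(p) = 0.502474
  p = 8/55 = 0.145455: log2(p) = -2.781360, -p*log2(p) = 0.404561
H = 0.502474 + 0.404561 + 0.464386 + 0.502474 + 0.404561 = 2.278456

H = 2.2785 bits/symbol


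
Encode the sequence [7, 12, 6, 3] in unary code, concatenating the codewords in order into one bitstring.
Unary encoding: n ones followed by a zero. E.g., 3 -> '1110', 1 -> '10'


Encode each number as n ones followed by a terminating 0:
  7 -> 11111110 (8 bits)
  12 -> 1111111111110 (13 bits)
  6 -> 1111110 (7 bits)
  3 -> 1110 (4 bits)
Total length = 8 + 13 + 7 + 4 = 32 bits.

Unary([7, 12, 6, 3]) = 11111110111111111111011111101110 (32 bits)


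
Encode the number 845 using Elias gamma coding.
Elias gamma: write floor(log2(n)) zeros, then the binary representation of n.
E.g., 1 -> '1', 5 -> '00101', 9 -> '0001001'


num_bits = floor(log2(845)) + 1 = 10
leading_zeros = num_bits - 1 = 9
binary(845) = 1101001101

Elias gamma(845) = '000000000' + '1101001101' = 0000000001101001101 (19 bits)


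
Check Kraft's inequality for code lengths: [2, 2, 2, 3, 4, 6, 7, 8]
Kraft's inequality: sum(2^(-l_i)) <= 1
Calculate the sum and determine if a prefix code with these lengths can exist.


Sum = 2^(-2) + 2^(-2) + 2^(-2) + 2^(-3) + 2^(-4) + 2^(-6) + 2^(-7) + 2^(-8)
    = 0.25 + 0.25 + 0.25 + 0.125 + 0.0625 + 0.015625 + 0.0078125 + 0.00390625
    = 247/256 = 0.96484375
Since 0.96484375 <= 1, Kraft's inequality IS satisfied.
A prefix code with these lengths CAN exist.

Kraft sum = 0.96484375. Satisfied.


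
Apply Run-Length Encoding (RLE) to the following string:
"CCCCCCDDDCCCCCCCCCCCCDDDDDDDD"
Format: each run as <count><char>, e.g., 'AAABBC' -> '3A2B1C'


Scanning runs left to right:
  i=0: run of 'C' x 6 -> '6C'
  i=6: run of 'D' x 3 -> '3D'
  i=9: run of 'C' x 12 -> '12C'
  i=21: run of 'D' x 8 -> '8D'

RLE = 6C3D12C8D


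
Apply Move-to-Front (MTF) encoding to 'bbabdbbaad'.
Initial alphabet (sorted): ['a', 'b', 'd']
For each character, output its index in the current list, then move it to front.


MTF encoding:
'b': index 1 in ['a', 'b', 'd'] -> ['b', 'a', 'd']
'b': index 0 in ['b', 'a', 'd'] -> ['b', 'a', 'd']
'a': index 1 in ['b', 'a', 'd'] -> ['a', 'b', 'd']
'b': index 1 in ['a', 'b', 'd'] -> ['b', 'a', 'd']
'd': index 2 in ['b', 'a', 'd'] -> ['d', 'b', 'a']
'b': index 1 in ['d', 'b', 'a'] -> ['b', 'd', 'a']
'b': index 0 in ['b', 'd', 'a'] -> ['b', 'd', 'a']
'a': index 2 in ['b', 'd', 'a'] -> ['a', 'b', 'd']
'a': index 0 in ['a', 'b', 'd'] -> ['a', 'b', 'd']
'd': index 2 in ['a', 'b', 'd'] -> ['d', 'a', 'b']


Output: [1, 0, 1, 1, 2, 1, 0, 2, 0, 2]


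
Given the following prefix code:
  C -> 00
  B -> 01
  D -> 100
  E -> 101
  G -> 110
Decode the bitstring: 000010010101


Decoding step by step:
Bits 00 -> C
Bits 00 -> C
Bits 100 -> D
Bits 101 -> E
Bits 01 -> B


Decoded message: CCDEB


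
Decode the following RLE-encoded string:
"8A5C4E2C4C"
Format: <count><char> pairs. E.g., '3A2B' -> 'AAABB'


Expanding each <count><char> pair:
  8A -> 'AAAAAAAA'
  5C -> 'CCCCC'
  4E -> 'EEEE'
  2C -> 'CC'
  4C -> 'CCCC'

Decoded = AAAAAAAACCCCCEEEECCCCCC


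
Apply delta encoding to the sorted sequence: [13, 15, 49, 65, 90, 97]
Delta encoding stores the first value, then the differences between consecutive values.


First value: 13
Deltas:
  15 - 13 = 2
  49 - 15 = 34
  65 - 49 = 16
  90 - 65 = 25
  97 - 90 = 7


Delta encoded: [13, 2, 34, 16, 25, 7]


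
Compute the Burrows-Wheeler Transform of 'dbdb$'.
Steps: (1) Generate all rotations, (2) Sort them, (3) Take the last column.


Rotations (sorted):
  0: $dbdb -> last char: b
  1: b$dbd -> last char: d
  2: bdb$d -> last char: d
  3: db$db -> last char: b
  4: dbdb$ -> last char: $


BWT = bddb$


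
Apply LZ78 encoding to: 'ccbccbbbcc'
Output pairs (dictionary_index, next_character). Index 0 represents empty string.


LZ78 encoding steps:
Dictionary: {0: ''}
Step 1: w='' (idx 0), next='c' -> output (0, 'c'), add 'c' as idx 1
Step 2: w='c' (idx 1), next='b' -> output (1, 'b'), add 'cb' as idx 2
Step 3: w='c' (idx 1), next='c' -> output (1, 'c'), add 'cc' as idx 3
Step 4: w='' (idx 0), next='b' -> output (0, 'b'), add 'b' as idx 4
Step 5: w='b' (idx 4), next='b' -> output (4, 'b'), add 'bb' as idx 5
Step 6: w='cc' (idx 3), end of input -> output (3, '')


Encoded: [(0, 'c'), (1, 'b'), (1, 'c'), (0, 'b'), (4, 'b'), (3, '')]


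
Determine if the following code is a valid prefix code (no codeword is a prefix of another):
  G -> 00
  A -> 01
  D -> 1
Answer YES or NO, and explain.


Checking each pair (does one codeword prefix another?):
  G='00' vs A='01': no prefix
  G='00' vs D='1': no prefix
  A='01' vs G='00': no prefix
  A='01' vs D='1': no prefix
  D='1' vs G='00': no prefix
  D='1' vs A='01': no prefix
No violation found over all pairs.

YES -- this is a valid prefix code. No codeword is a prefix of any other codeword.


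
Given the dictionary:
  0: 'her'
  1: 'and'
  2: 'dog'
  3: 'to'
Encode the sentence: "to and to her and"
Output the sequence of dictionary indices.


Look up each word in the dictionary:
  'to' -> 3
  'and' -> 1
  'to' -> 3
  'her' -> 0
  'and' -> 1

Encoded: [3, 1, 3, 0, 1]


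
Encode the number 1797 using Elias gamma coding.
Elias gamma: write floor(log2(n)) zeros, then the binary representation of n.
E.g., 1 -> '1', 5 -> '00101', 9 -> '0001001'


num_bits = floor(log2(1797)) + 1 = 11
leading_zeros = num_bits - 1 = 10
binary(1797) = 11100000101

Elias gamma(1797) = '0000000000' + '11100000101' = 000000000011100000101 (21 bits)


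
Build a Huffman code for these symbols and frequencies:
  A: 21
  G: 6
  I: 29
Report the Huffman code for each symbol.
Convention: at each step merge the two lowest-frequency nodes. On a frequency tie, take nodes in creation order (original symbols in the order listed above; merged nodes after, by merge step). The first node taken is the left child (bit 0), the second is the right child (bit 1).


Huffman tree construction:
Step 1: Merge G(6) + A(21) = 27
Step 2: Merge (G+A)(27) + I(29) = 56
Read each symbol's code off the tree from the root (left child = 0, right child = 1).

Codes:
  A: 01 (length 2)
  G: 00 (length 2)
  I: 1 (length 1)
Average code length: 83/56 = 1.4821 bits/symbol


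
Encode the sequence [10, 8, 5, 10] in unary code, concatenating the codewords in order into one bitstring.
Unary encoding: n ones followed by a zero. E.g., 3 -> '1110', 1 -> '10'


Encode each number as n ones followed by a terminating 0:
  10 -> 11111111110 (11 bits)
  8 -> 111111110 (9 bits)
  5 -> 111110 (6 bits)
  10 -> 11111111110 (11 bits)
Total length = 11 + 9 + 6 + 11 = 37 bits.

Unary([10, 8, 5, 10]) = 1111111111011111111011111011111111110 (37 bits)


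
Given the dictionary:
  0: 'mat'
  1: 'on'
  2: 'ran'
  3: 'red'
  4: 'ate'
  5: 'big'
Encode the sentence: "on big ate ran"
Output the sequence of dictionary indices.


Look up each word in the dictionary:
  'on' -> 1
  'big' -> 5
  'ate' -> 4
  'ran' -> 2

Encoded: [1, 5, 4, 2]


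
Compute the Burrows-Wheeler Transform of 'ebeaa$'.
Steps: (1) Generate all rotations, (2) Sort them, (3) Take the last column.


Rotations (sorted):
  0: $ebeaa -> last char: a
  1: a$ebea -> last char: a
  2: aa$ebe -> last char: e
  3: beaa$e -> last char: e
  4: eaa$eb -> last char: b
  5: ebeaa$ -> last char: $


BWT = aaeeb$


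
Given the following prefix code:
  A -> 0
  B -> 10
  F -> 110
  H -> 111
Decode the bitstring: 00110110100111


Decoding step by step:
Bits 0 -> A
Bits 0 -> A
Bits 110 -> F
Bits 110 -> F
Bits 10 -> B
Bits 0 -> A
Bits 111 -> H


Decoded message: AAFFBAH


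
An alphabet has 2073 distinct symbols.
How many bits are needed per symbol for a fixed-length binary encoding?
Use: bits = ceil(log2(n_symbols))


log2(2073) = 11.0175
Bracket: 2^11 = 2048 < 2073 <= 2^12 = 4096
So ceil(log2(2073)) = 12

bits = ceil(log2(2073)) = ceil(11.0175) = 12 bits


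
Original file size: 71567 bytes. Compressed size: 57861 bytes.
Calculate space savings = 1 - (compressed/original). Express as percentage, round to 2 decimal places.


ratio = compressed/original = 57861/71567 = 0.808487
savings = 1 - ratio = 1 - 0.808487 = 0.191513
as a percentage: 0.191513 * 100 = 19.15%

Space savings = 1 - 57861/71567 = 19.15%


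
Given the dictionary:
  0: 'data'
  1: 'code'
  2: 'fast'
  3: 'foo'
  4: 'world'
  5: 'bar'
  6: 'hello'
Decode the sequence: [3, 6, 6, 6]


Look up each index in the dictionary:
  3 -> 'foo'
  6 -> 'hello'
  6 -> 'hello'
  6 -> 'hello'

Decoded: "foo hello hello hello"


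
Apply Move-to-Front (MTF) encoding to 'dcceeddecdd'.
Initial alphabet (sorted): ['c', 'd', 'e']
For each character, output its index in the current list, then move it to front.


MTF encoding:
'd': index 1 in ['c', 'd', 'e'] -> ['d', 'c', 'e']
'c': index 1 in ['d', 'c', 'e'] -> ['c', 'd', 'e']
'c': index 0 in ['c', 'd', 'e'] -> ['c', 'd', 'e']
'e': index 2 in ['c', 'd', 'e'] -> ['e', 'c', 'd']
'e': index 0 in ['e', 'c', 'd'] -> ['e', 'c', 'd']
'd': index 2 in ['e', 'c', 'd'] -> ['d', 'e', 'c']
'd': index 0 in ['d', 'e', 'c'] -> ['d', 'e', 'c']
'e': index 1 in ['d', 'e', 'c'] -> ['e', 'd', 'c']
'c': index 2 in ['e', 'd', 'c'] -> ['c', 'e', 'd']
'd': index 2 in ['c', 'e', 'd'] -> ['d', 'c', 'e']
'd': index 0 in ['d', 'c', 'e'] -> ['d', 'c', 'e']


Output: [1, 1, 0, 2, 0, 2, 0, 1, 2, 2, 0]


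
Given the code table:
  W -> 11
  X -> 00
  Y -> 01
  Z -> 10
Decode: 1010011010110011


Decoding:
10 -> Z
10 -> Z
01 -> Y
10 -> Z
10 -> Z
11 -> W
00 -> X
11 -> W


Result: ZZYZZWXW


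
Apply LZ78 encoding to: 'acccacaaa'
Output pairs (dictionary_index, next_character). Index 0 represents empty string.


LZ78 encoding steps:
Dictionary: {0: ''}
Step 1: w='' (idx 0), next='a' -> output (0, 'a'), add 'a' as idx 1
Step 2: w='' (idx 0), next='c' -> output (0, 'c'), add 'c' as idx 2
Step 3: w='c' (idx 2), next='c' -> output (2, 'c'), add 'cc' as idx 3
Step 4: w='a' (idx 1), next='c' -> output (1, 'c'), add 'ac' as idx 4
Step 5: w='a' (idx 1), next='a' -> output (1, 'a'), add 'aa' as idx 5
Step 6: w='a' (idx 1), end of input -> output (1, '')


Encoded: [(0, 'a'), (0, 'c'), (2, 'c'), (1, 'c'), (1, 'a'), (1, '')]


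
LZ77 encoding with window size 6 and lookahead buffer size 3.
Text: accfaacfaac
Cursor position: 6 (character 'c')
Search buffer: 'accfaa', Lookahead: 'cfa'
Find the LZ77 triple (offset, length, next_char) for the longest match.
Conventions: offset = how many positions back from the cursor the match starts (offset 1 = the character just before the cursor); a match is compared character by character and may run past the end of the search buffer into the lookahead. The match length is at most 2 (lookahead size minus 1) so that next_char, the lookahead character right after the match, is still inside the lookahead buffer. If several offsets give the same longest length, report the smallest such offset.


Try each offset into the search buffer:
  offset=1 (pos 5, char 'a'): match length 0
  offset=2 (pos 4, char 'a'): match length 0
  offset=3 (pos 3, char 'f'): match length 0
  offset=4 (pos 2, char 'c'): match length 2
  offset=5 (pos 1, char 'c'): match length 1
  offset=6 (pos 0, char 'a'): match length 0
Longest match has length 2 at offset 4.
next_char = character at position 6 + 2 = 8 -> 'a'

Best match: offset=4, length=2 (matching 'cf' starting at position 2)
LZ77 triple: (4, 2, 'a')


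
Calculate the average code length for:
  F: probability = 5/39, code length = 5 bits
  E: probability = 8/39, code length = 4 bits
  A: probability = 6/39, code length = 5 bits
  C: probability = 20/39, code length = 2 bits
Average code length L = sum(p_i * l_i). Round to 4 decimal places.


Weighted contributions p_i * l_i:
  F: (5/39) * 5 = 25/39
  E: (8/39) * 4 = 32/39
  A: (6/39) * 5 = 30/39
  C: (20/39) * 2 = 40/39
Sum = (25 + 32 + 30 + 40)/39 = 127/39

L = 127/39 = 3.2564 bits/symbol


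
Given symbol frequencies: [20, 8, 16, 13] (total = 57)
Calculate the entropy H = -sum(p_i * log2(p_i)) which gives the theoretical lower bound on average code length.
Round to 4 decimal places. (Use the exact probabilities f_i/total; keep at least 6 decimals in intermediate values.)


Per-symbol terms -p_i * log2(p_i) with p_i = f_i/57:
  p = 20/57 = 0.350877: log2(p) = -1.510962, -p*log2(p) = 0.530162
  p = 8/57 = 0.140351: log2(p) = -2.832890, -p*log2(p) = 0.397599
  p = 16/57 = 0.280702: log2(p) = -1.832890, -p*log2(p) = 0.514495
  p = 13/57 = 0.228070: log2(p) = -2.132450, -p*log2(p) = 0.486348
H = 0.530162 + 0.397599 + 0.514495 + 0.486348 = 1.928604

H = 1.9286 bits/symbol


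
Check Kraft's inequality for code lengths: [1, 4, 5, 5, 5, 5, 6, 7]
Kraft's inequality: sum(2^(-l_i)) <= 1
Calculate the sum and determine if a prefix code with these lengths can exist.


Sum = 2^(-1) + 2^(-4) + 2^(-5) + 2^(-5) + 2^(-5) + 2^(-5) + 2^(-6) + 2^(-7)
    = 0.5 + 0.0625 + 0.03125 + 0.03125 + 0.03125 + 0.03125 + 0.015625 + 0.0078125
    = 91/128 = 0.7109375
Since 0.7109375 <= 1, Kraft's inequality IS satisfied.
A prefix code with these lengths CAN exist.

Kraft sum = 0.7109375. Satisfied.


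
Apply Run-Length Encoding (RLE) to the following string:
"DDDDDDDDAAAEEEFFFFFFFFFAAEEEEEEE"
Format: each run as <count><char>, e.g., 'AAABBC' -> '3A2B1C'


Scanning runs left to right:
  i=0: run of 'D' x 8 -> '8D'
  i=8: run of 'A' x 3 -> '3A'
  i=11: run of 'E' x 3 -> '3E'
  i=14: run of 'F' x 9 -> '9F'
  i=23: run of 'A' x 2 -> '2A'
  i=25: run of 'E' x 7 -> '7E'

RLE = 8D3A3E9F2A7E


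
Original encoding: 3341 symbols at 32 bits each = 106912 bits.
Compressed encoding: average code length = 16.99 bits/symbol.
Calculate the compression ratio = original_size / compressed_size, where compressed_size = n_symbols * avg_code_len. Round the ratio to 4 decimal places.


original_size = n_symbols * orig_bits = 3341 * 32 = 106912 bits
compressed_size = n_symbols * avg_code_len = 3341 * 16.99 = 56763.59 bits
ratio = original_size / compressed_size = 106912 / 56763.59 = 1.8835

Compression ratio = 1.8835


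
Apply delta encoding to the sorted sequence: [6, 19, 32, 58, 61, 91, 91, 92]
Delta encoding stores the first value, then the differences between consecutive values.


First value: 6
Deltas:
  19 - 6 = 13
  32 - 19 = 13
  58 - 32 = 26
  61 - 58 = 3
  91 - 61 = 30
  91 - 91 = 0
  92 - 91 = 1


Delta encoded: [6, 13, 13, 26, 3, 30, 0, 1]


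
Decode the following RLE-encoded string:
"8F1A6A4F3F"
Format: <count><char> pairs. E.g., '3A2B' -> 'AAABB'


Expanding each <count><char> pair:
  8F -> 'FFFFFFFF'
  1A -> 'A'
  6A -> 'AAAAAA'
  4F -> 'FFFF'
  3F -> 'FFF'

Decoded = FFFFFFFFAAAAAAAFFFFFFF


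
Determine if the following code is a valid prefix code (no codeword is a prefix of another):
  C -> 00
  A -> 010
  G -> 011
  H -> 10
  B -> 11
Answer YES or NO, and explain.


Checking each pair (does one codeword prefix another?):
  C='00' vs A='010': no prefix
  C='00' vs G='011': no prefix
  C='00' vs H='10': no prefix
  C='00' vs B='11': no prefix
  A='010' vs C='00': no prefix
  A='010' vs G='011': no prefix
  A='010' vs H='10': no prefix
  A='010' vs B='11': no prefix
  G='011' vs C='00': no prefix
  G='011' vs A='010': no prefix
  G='011' vs H='10': no prefix
  G='011' vs B='11': no prefix
  H='10' vs C='00': no prefix
  H='10' vs A='010': no prefix
  H='10' vs G='011': no prefix
  H='10' vs B='11': no prefix
  B='11' vs C='00': no prefix
  B='11' vs A='010': no prefix
  B='11' vs G='011': no prefix
  B='11' vs H='10': no prefix
No violation found over all pairs.

YES -- this is a valid prefix code. No codeword is a prefix of any other codeword.


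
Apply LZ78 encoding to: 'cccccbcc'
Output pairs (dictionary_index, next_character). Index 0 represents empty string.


LZ78 encoding steps:
Dictionary: {0: ''}
Step 1: w='' (idx 0), next='c' -> output (0, 'c'), add 'c' as idx 1
Step 2: w='c' (idx 1), next='c' -> output (1, 'c'), add 'cc' as idx 2
Step 3: w='cc' (idx 2), next='b' -> output (2, 'b'), add 'ccb' as idx 3
Step 4: w='cc' (idx 2), end of input -> output (2, '')


Encoded: [(0, 'c'), (1, 'c'), (2, 'b'), (2, '')]


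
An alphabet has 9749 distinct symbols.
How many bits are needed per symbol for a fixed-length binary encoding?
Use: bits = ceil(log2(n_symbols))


log2(9749) = 13.251
Bracket: 2^13 = 8192 < 9749 <= 2^14 = 16384
So ceil(log2(9749)) = 14

bits = ceil(log2(9749)) = ceil(13.251) = 14 bits


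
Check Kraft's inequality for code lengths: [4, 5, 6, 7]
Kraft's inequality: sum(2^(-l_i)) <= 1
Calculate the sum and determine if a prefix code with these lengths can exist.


Sum = 2^(-4) + 2^(-5) + 2^(-6) + 2^(-7)
    = 0.0625 + 0.03125 + 0.015625 + 0.0078125
    = 15/128 = 0.1171875
Since 0.1171875 <= 1, Kraft's inequality IS satisfied.
A prefix code with these lengths CAN exist.

Kraft sum = 0.1171875. Satisfied.


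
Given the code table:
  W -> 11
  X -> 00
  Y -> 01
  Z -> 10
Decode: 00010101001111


Decoding:
00 -> X
01 -> Y
01 -> Y
01 -> Y
00 -> X
11 -> W
11 -> W


Result: XYYYXWW


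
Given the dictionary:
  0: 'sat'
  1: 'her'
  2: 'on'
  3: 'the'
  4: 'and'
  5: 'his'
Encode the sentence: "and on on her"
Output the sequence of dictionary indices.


Look up each word in the dictionary:
  'and' -> 4
  'on' -> 2
  'on' -> 2
  'her' -> 1

Encoded: [4, 2, 2, 1]


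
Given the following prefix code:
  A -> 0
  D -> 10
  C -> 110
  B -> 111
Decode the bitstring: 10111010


Decoding step by step:
Bits 10 -> D
Bits 111 -> B
Bits 0 -> A
Bits 10 -> D


Decoded message: DBAD


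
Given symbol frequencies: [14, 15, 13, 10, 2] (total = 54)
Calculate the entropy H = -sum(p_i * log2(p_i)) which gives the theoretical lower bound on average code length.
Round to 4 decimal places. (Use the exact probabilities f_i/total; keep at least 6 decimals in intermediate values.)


Per-symbol terms -p_i * log2(p_i) with p_i = f_i/54:
  p = 14/54 = 0.259259: log2(p) = -1.947533, -p*log2(p) = 0.504916
  p = 15/54 = 0.277778: log2(p) = -1.847997, -p*log2(p) = 0.513332
  p = 13/54 = 0.240741: log2(p) = -2.054448, -p*log2(p) = 0.494589
  p = 10/54 = 0.185185: log2(p) = -2.432959, -p*log2(p) = 0.450548
  p = 2/54 = 0.037037: log2(p) = -4.754888, -p*log2(p) = 0.176107
H = 0.504916 + 0.513332 + 0.494589 + 0.450548 + 0.176107 = 2.139492

H = 2.1395 bits/symbol


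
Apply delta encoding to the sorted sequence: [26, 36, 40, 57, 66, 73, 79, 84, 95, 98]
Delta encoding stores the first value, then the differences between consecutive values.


First value: 26
Deltas:
  36 - 26 = 10
  40 - 36 = 4
  57 - 40 = 17
  66 - 57 = 9
  73 - 66 = 7
  79 - 73 = 6
  84 - 79 = 5
  95 - 84 = 11
  98 - 95 = 3


Delta encoded: [26, 10, 4, 17, 9, 7, 6, 5, 11, 3]
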